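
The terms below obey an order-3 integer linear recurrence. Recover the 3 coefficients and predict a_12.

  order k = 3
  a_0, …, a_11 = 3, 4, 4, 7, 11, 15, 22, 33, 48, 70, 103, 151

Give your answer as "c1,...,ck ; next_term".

1,0,1 ; 221

  a_3 = 1·4 + 0·4 + 1·3 = 7
  a_4 = 1·7 + 0·4 + 1·4 = 11
  a_5 = 1·11 + 0·7 + 1·4 = 15
  a_6 = 1·15 + 0·11 + 1·7 = 22
  a_7 = 1·22 + 0·15 + 1·11 = 33
  a_8 = 1·33 + 0·22 + 1·15 = 48
  a_9 = 1·48 + 0·33 + 1·22 = 70
  a_10 = 1·70 + 0·48 + 1·33 = 103
  a_11 = 1·103 + 0·70 + 1·48 = 151
  a_12 = 1·151 + 0·103 + 1·70 = 221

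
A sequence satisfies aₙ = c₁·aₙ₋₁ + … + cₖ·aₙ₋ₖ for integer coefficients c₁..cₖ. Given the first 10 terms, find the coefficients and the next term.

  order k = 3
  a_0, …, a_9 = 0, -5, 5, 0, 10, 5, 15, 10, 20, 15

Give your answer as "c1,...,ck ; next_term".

1,1,-1 ; 25

  a_3 = 1·5 + 1·-5 + -1·0 = 0
  a_4 = 1·0 + 1·5 + -1·-5 = 10
  a_5 = 1·10 + 1·0 + -1·5 = 5
  a_6 = 1·5 + 1·10 + -1·0 = 15
  a_7 = 1·15 + 1·5 + -1·10 = 10
  a_8 = 1·10 + 1·15 + -1·5 = 20
  a_9 = 1·20 + 1·10 + -1·15 = 15
  a_10 = 1·15 + 1·20 + -1·10 = 25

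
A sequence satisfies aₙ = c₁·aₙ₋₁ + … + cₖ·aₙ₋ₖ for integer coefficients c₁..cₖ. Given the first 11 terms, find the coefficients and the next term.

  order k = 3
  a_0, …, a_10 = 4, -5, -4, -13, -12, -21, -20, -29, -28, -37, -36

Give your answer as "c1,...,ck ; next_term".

1,1,-1 ; -45

  a_3 = 1·-4 + 1·-5 + -1·4 = -13
  a_4 = 1·-13 + 1·-4 + -1·-5 = -12
  a_5 = 1·-12 + 1·-13 + -1·-4 = -21
  a_6 = 1·-21 + 1·-12 + -1·-13 = -20
  a_7 = 1·-20 + 1·-21 + -1·-12 = -29
  a_8 = 1·-29 + 1·-20 + -1·-21 = -28
  a_9 = 1·-28 + 1·-29 + -1·-20 = -37
  a_10 = 1·-37 + 1·-28 + -1·-29 = -36
  a_11 = 1·-36 + 1·-37 + -1·-28 = -45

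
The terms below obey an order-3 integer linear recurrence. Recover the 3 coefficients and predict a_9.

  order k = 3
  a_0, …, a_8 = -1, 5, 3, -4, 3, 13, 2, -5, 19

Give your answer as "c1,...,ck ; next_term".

  a_3 = 1·3 + -1·5 + 2·-1 = -4
  a_4 = 1·-4 + -1·3 + 2·5 = 3
  a_5 = 1·3 + -1·-4 + 2·3 = 13
  a_6 = 1·13 + -1·3 + 2·-4 = 2
  a_7 = 1·2 + -1·13 + 2·3 = -5
  a_8 = 1·-5 + -1·2 + 2·13 = 19
  a_9 = 1·19 + -1·-5 + 2·2 = 28

1,-1,2 ; 28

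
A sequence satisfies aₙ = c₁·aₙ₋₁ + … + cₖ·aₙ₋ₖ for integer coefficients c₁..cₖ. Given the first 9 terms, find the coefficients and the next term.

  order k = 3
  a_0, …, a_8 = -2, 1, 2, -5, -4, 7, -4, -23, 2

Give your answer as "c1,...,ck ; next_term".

  a_3 = 1·2 + -1·1 + 3·-2 = -5
  a_4 = 1·-5 + -1·2 + 3·1 = -4
  a_5 = 1·-4 + -1·-5 + 3·2 = 7
  a_6 = 1·7 + -1·-4 + 3·-5 = -4
  a_7 = 1·-4 + -1·7 + 3·-4 = -23
  a_8 = 1·-23 + -1·-4 + 3·7 = 2
  a_9 = 1·2 + -1·-23 + 3·-4 = 13

1,-1,3 ; 13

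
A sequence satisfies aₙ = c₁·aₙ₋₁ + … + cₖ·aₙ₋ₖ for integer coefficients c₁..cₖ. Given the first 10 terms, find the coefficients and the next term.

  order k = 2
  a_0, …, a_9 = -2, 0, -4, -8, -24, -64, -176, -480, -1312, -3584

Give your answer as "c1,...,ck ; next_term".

2,2 ; -9792

  a_2 = 2·0 + 2·-2 = -4
  a_3 = 2·-4 + 2·0 = -8
  a_4 = 2·-8 + 2·-4 = -24
  a_5 = 2·-24 + 2·-8 = -64
  a_6 = 2·-64 + 2·-24 = -176
  a_7 = 2·-176 + 2·-64 = -480
  a_8 = 2·-480 + 2·-176 = -1312
  a_9 = 2·-1312 + 2·-480 = -3584
  a_10 = 2·-3584 + 2·-1312 = -9792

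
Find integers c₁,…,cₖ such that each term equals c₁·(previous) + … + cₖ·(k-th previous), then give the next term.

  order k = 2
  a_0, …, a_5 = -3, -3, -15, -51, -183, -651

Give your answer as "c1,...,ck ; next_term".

3,2 ; -2319

  a_2 = 3·-3 + 2·-3 = -15
  a_3 = 3·-15 + 2·-3 = -51
  a_4 = 3·-51 + 2·-15 = -183
  a_5 = 3·-183 + 2·-51 = -651
  a_6 = 3·-651 + 2·-183 = -2319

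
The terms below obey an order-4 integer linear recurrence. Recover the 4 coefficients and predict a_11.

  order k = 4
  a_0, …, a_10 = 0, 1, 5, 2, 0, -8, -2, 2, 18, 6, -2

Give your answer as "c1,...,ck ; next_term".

  a_4 = 1·2 + 0·5 + -2·1 + 2·0 = 0
  a_5 = 1·0 + 0·2 + -2·5 + 2·1 = -8
  a_6 = 1·-8 + 0·0 + -2·2 + 2·5 = -2
  a_7 = 1·-2 + 0·-8 + -2·0 + 2·2 = 2
  a_8 = 1·2 + 0·-2 + -2·-8 + 2·0 = 18
  a_9 = 1·18 + 0·2 + -2·-2 + 2·-8 = 6
  a_10 = 1·6 + 0·18 + -2·2 + 2·-2 = -2
  a_11 = 1·-2 + 0·6 + -2·18 + 2·2 = -34

1,0,-2,2 ; -34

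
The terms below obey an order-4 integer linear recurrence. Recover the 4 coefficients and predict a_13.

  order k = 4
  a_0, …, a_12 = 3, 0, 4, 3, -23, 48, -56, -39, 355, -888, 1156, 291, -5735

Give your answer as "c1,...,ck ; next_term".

-2,-2,2,-3 ; 15864

  a_4 = -2·3 + -2·4 + 2·0 + -3·3 = -23
  a_5 = -2·-23 + -2·3 + 2·4 + -3·0 = 48
  a_6 = -2·48 + -2·-23 + 2·3 + -3·4 = -56
  a_7 = -2·-56 + -2·48 + 2·-23 + -3·3 = -39
  a_8 = -2·-39 + -2·-56 + 2·48 + -3·-23 = 355
  a_9 = -2·355 + -2·-39 + 2·-56 + -3·48 = -888
  a_10 = -2·-888 + -2·355 + 2·-39 + -3·-56 = 1156
  a_11 = -2·1156 + -2·-888 + 2·355 + -3·-39 = 291
  a_12 = -2·291 + -2·1156 + 2·-888 + -3·355 = -5735
  a_13 = -2·-5735 + -2·291 + 2·1156 + -3·-888 = 15864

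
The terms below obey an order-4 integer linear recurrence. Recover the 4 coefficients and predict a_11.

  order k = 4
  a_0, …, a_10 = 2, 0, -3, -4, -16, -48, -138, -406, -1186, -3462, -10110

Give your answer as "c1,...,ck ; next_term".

  a_4 = 3·-4 + 0·-3 + 0·0 + -2·2 = -16
  a_5 = 3·-16 + 0·-4 + 0·-3 + -2·0 = -48
  a_6 = 3·-48 + 0·-16 + 0·-4 + -2·-3 = -138
  a_7 = 3·-138 + 0·-48 + 0·-16 + -2·-4 = -406
  a_8 = 3·-406 + 0·-138 + 0·-48 + -2·-16 = -1186
  a_9 = 3·-1186 + 0·-406 + 0·-138 + -2·-48 = -3462
  a_10 = 3·-3462 + 0·-1186 + 0·-406 + -2·-138 = -10110
  a_11 = 3·-10110 + 0·-3462 + 0·-1186 + -2·-406 = -29518

3,0,0,-2 ; -29518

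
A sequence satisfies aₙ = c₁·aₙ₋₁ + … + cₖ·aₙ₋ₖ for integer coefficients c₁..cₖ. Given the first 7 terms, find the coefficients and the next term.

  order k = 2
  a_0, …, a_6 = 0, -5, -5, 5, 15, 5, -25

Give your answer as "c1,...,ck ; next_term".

  a_2 = 1·-5 + -2·0 = -5
  a_3 = 1·-5 + -2·-5 = 5
  a_4 = 1·5 + -2·-5 = 15
  a_5 = 1·15 + -2·5 = 5
  a_6 = 1·5 + -2·15 = -25
  a_7 = 1·-25 + -2·5 = -35

1,-2 ; -35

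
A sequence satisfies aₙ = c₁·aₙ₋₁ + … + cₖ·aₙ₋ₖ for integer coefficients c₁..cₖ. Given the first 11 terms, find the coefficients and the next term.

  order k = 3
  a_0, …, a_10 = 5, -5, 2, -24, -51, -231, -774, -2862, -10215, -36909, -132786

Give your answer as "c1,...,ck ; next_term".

3,3,-3 ; -478440

  a_3 = 3·2 + 3·-5 + -3·5 = -24
  a_4 = 3·-24 + 3·2 + -3·-5 = -51
  a_5 = 3·-51 + 3·-24 + -3·2 = -231
  a_6 = 3·-231 + 3·-51 + -3·-24 = -774
  a_7 = 3·-774 + 3·-231 + -3·-51 = -2862
  a_8 = 3·-2862 + 3·-774 + -3·-231 = -10215
  a_9 = 3·-10215 + 3·-2862 + -3·-774 = -36909
  a_10 = 3·-36909 + 3·-10215 + -3·-2862 = -132786
  a_11 = 3·-132786 + 3·-36909 + -3·-10215 = -478440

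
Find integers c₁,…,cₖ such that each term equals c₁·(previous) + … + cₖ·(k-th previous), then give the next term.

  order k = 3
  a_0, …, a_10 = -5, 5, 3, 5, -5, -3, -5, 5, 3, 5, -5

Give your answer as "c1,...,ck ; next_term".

0,0,-1 ; -3

  a_3 = 0·3 + 0·5 + -1·-5 = 5
  a_4 = 0·5 + 0·3 + -1·5 = -5
  a_5 = 0·-5 + 0·5 + -1·3 = -3
  a_6 = 0·-3 + 0·-5 + -1·5 = -5
  a_7 = 0·-5 + 0·-3 + -1·-5 = 5
  a_8 = 0·5 + 0·-5 + -1·-3 = 3
  a_9 = 0·3 + 0·5 + -1·-5 = 5
  a_10 = 0·5 + 0·3 + -1·5 = -5
  a_11 = 0·-5 + 0·5 + -1·3 = -3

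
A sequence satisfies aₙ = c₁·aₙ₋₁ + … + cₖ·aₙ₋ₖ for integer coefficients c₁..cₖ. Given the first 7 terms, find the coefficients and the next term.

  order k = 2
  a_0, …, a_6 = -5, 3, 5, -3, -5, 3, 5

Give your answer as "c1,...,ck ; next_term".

  a_2 = 0·3 + -1·-5 = 5
  a_3 = 0·5 + -1·3 = -3
  a_4 = 0·-3 + -1·5 = -5
  a_5 = 0·-5 + -1·-3 = 3
  a_6 = 0·3 + -1·-5 = 5
  a_7 = 0·5 + -1·3 = -3

0,-1 ; -3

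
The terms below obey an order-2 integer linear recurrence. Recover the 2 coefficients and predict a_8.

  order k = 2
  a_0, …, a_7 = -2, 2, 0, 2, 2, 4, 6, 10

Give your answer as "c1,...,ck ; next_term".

  a_2 = 1·2 + 1·-2 = 0
  a_3 = 1·0 + 1·2 = 2
  a_4 = 1·2 + 1·0 = 2
  a_5 = 1·2 + 1·2 = 4
  a_6 = 1·4 + 1·2 = 6
  a_7 = 1·6 + 1·4 = 10
  a_8 = 1·10 + 1·6 = 16

1,1 ; 16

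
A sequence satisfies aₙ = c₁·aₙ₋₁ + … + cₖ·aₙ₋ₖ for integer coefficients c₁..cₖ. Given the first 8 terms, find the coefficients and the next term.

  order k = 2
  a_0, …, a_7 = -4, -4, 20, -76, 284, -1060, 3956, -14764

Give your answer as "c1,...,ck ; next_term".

  a_2 = -4·-4 + -1·-4 = 20
  a_3 = -4·20 + -1·-4 = -76
  a_4 = -4·-76 + -1·20 = 284
  a_5 = -4·284 + -1·-76 = -1060
  a_6 = -4·-1060 + -1·284 = 3956
  a_7 = -4·3956 + -1·-1060 = -14764
  a_8 = -4·-14764 + -1·3956 = 55100

-4,-1 ; 55100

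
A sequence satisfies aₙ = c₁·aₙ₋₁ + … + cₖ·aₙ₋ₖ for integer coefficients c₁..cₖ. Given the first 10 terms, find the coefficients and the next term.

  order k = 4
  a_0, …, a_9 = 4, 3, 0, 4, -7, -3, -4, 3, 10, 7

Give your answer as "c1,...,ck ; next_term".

0,0,-1,-1 ; 1

  a_4 = 0·4 + 0·0 + -1·3 + -1·4 = -7
  a_5 = 0·-7 + 0·4 + -1·0 + -1·3 = -3
  a_6 = 0·-3 + 0·-7 + -1·4 + -1·0 = -4
  a_7 = 0·-4 + 0·-3 + -1·-7 + -1·4 = 3
  a_8 = 0·3 + 0·-4 + -1·-3 + -1·-7 = 10
  a_9 = 0·10 + 0·3 + -1·-4 + -1·-3 = 7
  a_10 = 0·7 + 0·10 + -1·3 + -1·-4 = 1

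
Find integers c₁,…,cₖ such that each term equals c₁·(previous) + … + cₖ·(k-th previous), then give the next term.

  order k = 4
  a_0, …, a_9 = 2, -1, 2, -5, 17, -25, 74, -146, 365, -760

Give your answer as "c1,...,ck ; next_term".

  a_4 = 0·-5 + 3·2 + -3·-1 + 4·2 = 17
  a_5 = 0·17 + 3·-5 + -3·2 + 4·-1 = -25
  a_6 = 0·-25 + 3·17 + -3·-5 + 4·2 = 74
  a_7 = 0·74 + 3·-25 + -3·17 + 4·-5 = -146
  a_8 = 0·-146 + 3·74 + -3·-25 + 4·17 = 365
  a_9 = 0·365 + 3·-146 + -3·74 + 4·-25 = -760
  a_10 = 0·-760 + 3·365 + -3·-146 + 4·74 = 1829

0,3,-3,4 ; 1829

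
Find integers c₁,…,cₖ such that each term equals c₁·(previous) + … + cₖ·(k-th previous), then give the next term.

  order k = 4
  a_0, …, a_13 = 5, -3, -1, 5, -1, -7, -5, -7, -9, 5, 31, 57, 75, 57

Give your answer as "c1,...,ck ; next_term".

  a_4 = 2·5 + -2·-1 + 1·-3 + -2·5 = -1
  a_5 = 2·-1 + -2·5 + 1·-1 + -2·-3 = -7
  a_6 = 2·-7 + -2·-1 + 1·5 + -2·-1 = -5
  a_7 = 2·-5 + -2·-7 + 1·-1 + -2·5 = -7
  a_8 = 2·-7 + -2·-5 + 1·-7 + -2·-1 = -9
  a_9 = 2·-9 + -2·-7 + 1·-5 + -2·-7 = 5
  a_10 = 2·5 + -2·-9 + 1·-7 + -2·-5 = 31
  a_11 = 2·31 + -2·5 + 1·-9 + -2·-7 = 57
  a_12 = 2·57 + -2·31 + 1·5 + -2·-9 = 75
  a_13 = 2·75 + -2·57 + 1·31 + -2·5 = 57
  a_14 = 2·57 + -2·75 + 1·57 + -2·31 = -41

2,-2,1,-2 ; -41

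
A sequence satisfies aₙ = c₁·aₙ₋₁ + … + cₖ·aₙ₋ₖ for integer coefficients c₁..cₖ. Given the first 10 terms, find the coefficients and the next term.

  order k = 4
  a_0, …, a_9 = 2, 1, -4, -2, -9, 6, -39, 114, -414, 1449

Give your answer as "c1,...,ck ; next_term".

-3,3,3,-3 ; -5130

  a_4 = -3·-2 + 3·-4 + 3·1 + -3·2 = -9
  a_5 = -3·-9 + 3·-2 + 3·-4 + -3·1 = 6
  a_6 = -3·6 + 3·-9 + 3·-2 + -3·-4 = -39
  a_7 = -3·-39 + 3·6 + 3·-9 + -3·-2 = 114
  a_8 = -3·114 + 3·-39 + 3·6 + -3·-9 = -414
  a_9 = -3·-414 + 3·114 + 3·-39 + -3·6 = 1449
  a_10 = -3·1449 + 3·-414 + 3·114 + -3·-39 = -5130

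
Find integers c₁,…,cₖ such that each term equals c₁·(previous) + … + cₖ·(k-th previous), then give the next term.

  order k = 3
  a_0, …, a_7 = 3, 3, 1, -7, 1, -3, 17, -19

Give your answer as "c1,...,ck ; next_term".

-1,0,-2 ; 25

  a_3 = -1·1 + 0·3 + -2·3 = -7
  a_4 = -1·-7 + 0·1 + -2·3 = 1
  a_5 = -1·1 + 0·-7 + -2·1 = -3
  a_6 = -1·-3 + 0·1 + -2·-7 = 17
  a_7 = -1·17 + 0·-3 + -2·1 = -19
  a_8 = -1·-19 + 0·17 + -2·-3 = 25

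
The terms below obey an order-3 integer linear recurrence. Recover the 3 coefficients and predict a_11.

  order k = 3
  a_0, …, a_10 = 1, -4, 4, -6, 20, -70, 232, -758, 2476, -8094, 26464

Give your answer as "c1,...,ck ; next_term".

-4,-3,-2 ; -86526

  a_3 = -4·4 + -3·-4 + -2·1 = -6
  a_4 = -4·-6 + -3·4 + -2·-4 = 20
  a_5 = -4·20 + -3·-6 + -2·4 = -70
  a_6 = -4·-70 + -3·20 + -2·-6 = 232
  a_7 = -4·232 + -3·-70 + -2·20 = -758
  a_8 = -4·-758 + -3·232 + -2·-70 = 2476
  a_9 = -4·2476 + -3·-758 + -2·232 = -8094
  a_10 = -4·-8094 + -3·2476 + -2·-758 = 26464
  a_11 = -4·26464 + -3·-8094 + -2·2476 = -86526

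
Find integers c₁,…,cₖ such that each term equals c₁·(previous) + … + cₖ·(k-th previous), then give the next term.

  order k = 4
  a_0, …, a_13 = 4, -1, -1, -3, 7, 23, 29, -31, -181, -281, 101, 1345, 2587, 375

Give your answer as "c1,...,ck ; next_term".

  a_4 = 2·-3 + -3·-1 + -2·-1 + 2·4 = 7
  a_5 = 2·7 + -3·-3 + -2·-1 + 2·-1 = 23
  a_6 = 2·23 + -3·7 + -2·-3 + 2·-1 = 29
  a_7 = 2·29 + -3·23 + -2·7 + 2·-3 = -31
  a_8 = 2·-31 + -3·29 + -2·23 + 2·7 = -181
  a_9 = 2·-181 + -3·-31 + -2·29 + 2·23 = -281
  a_10 = 2·-281 + -3·-181 + -2·-31 + 2·29 = 101
  a_11 = 2·101 + -3·-281 + -2·-181 + 2·-31 = 1345
  a_12 = 2·1345 + -3·101 + -2·-281 + 2·-181 = 2587
  a_13 = 2·2587 + -3·1345 + -2·101 + 2·-281 = 375
  a_14 = 2·375 + -3·2587 + -2·1345 + 2·101 = -9499

2,-3,-2,2 ; -9499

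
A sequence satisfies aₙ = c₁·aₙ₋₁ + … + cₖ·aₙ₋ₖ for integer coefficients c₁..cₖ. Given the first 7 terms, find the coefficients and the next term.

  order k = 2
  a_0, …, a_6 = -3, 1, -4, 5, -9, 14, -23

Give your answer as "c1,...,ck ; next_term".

-1,1 ; 37

  a_2 = -1·1 + 1·-3 = -4
  a_3 = -1·-4 + 1·1 = 5
  a_4 = -1·5 + 1·-4 = -9
  a_5 = -1·-9 + 1·5 = 14
  a_6 = -1·14 + 1·-9 = -23
  a_7 = -1·-23 + 1·14 = 37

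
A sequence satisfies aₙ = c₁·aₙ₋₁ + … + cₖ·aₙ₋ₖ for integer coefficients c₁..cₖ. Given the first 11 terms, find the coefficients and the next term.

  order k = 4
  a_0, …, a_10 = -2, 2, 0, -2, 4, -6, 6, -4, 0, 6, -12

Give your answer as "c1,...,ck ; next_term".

-1,0,0,-1 ; 16

  a_4 = -1·-2 + 0·0 + 0·2 + -1·-2 = 4
  a_5 = -1·4 + 0·-2 + 0·0 + -1·2 = -6
  a_6 = -1·-6 + 0·4 + 0·-2 + -1·0 = 6
  a_7 = -1·6 + 0·-6 + 0·4 + -1·-2 = -4
  a_8 = -1·-4 + 0·6 + 0·-6 + -1·4 = 0
  a_9 = -1·0 + 0·-4 + 0·6 + -1·-6 = 6
  a_10 = -1·6 + 0·0 + 0·-4 + -1·6 = -12
  a_11 = -1·-12 + 0·6 + 0·0 + -1·-4 = 16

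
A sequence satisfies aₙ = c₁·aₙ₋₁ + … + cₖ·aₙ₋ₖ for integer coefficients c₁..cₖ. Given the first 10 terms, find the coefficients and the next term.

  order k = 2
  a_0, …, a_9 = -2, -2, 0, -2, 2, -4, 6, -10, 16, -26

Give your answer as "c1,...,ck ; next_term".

  a_2 = -1·-2 + 1·-2 = 0
  a_3 = -1·0 + 1·-2 = -2
  a_4 = -1·-2 + 1·0 = 2
  a_5 = -1·2 + 1·-2 = -4
  a_6 = -1·-4 + 1·2 = 6
  a_7 = -1·6 + 1·-4 = -10
  a_8 = -1·-10 + 1·6 = 16
  a_9 = -1·16 + 1·-10 = -26
  a_10 = -1·-26 + 1·16 = 42

-1,1 ; 42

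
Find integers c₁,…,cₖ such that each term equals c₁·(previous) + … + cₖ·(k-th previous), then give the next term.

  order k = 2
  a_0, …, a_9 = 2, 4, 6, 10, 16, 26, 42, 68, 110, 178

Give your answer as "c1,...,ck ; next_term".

  a_2 = 1·4 + 1·2 = 6
  a_3 = 1·6 + 1·4 = 10
  a_4 = 1·10 + 1·6 = 16
  a_5 = 1·16 + 1·10 = 26
  a_6 = 1·26 + 1·16 = 42
  a_7 = 1·42 + 1·26 = 68
  a_8 = 1·68 + 1·42 = 110
  a_9 = 1·110 + 1·68 = 178
  a_10 = 1·178 + 1·110 = 288

1,1 ; 288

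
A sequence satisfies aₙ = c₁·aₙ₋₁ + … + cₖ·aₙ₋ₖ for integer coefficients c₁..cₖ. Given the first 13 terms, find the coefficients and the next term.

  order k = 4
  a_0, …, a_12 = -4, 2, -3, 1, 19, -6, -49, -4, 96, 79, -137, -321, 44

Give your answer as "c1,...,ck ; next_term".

0,-3,-1,-3 ; 863

  a_4 = 0·1 + -3·-3 + -1·2 + -3·-4 = 19
  a_5 = 0·19 + -3·1 + -1·-3 + -3·2 = -6
  a_6 = 0·-6 + -3·19 + -1·1 + -3·-3 = -49
  a_7 = 0·-49 + -3·-6 + -1·19 + -3·1 = -4
  a_8 = 0·-4 + -3·-49 + -1·-6 + -3·19 = 96
  a_9 = 0·96 + -3·-4 + -1·-49 + -3·-6 = 79
  a_10 = 0·79 + -3·96 + -1·-4 + -3·-49 = -137
  a_11 = 0·-137 + -3·79 + -1·96 + -3·-4 = -321
  a_12 = 0·-321 + -3·-137 + -1·79 + -3·96 = 44
  a_13 = 0·44 + -3·-321 + -1·-137 + -3·79 = 863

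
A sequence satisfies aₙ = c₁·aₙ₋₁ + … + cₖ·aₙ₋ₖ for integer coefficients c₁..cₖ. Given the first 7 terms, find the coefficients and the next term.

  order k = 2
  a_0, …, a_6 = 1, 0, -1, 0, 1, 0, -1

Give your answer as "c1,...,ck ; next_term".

  a_2 = 0·0 + -1·1 = -1
  a_3 = 0·-1 + -1·0 = 0
  a_4 = 0·0 + -1·-1 = 1
  a_5 = 0·1 + -1·0 = 0
  a_6 = 0·0 + -1·1 = -1
  a_7 = 0·-1 + -1·0 = 0

0,-1 ; 0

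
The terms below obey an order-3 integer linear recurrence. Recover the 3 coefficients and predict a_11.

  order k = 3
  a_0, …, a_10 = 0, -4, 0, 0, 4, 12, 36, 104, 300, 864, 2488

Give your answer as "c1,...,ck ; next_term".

3,0,-1 ; 7164

  a_3 = 3·0 + 0·-4 + -1·0 = 0
  a_4 = 3·0 + 0·0 + -1·-4 = 4
  a_5 = 3·4 + 0·0 + -1·0 = 12
  a_6 = 3·12 + 0·4 + -1·0 = 36
  a_7 = 3·36 + 0·12 + -1·4 = 104
  a_8 = 3·104 + 0·36 + -1·12 = 300
  a_9 = 3·300 + 0·104 + -1·36 = 864
  a_10 = 3·864 + 0·300 + -1·104 = 2488
  a_11 = 3·2488 + 0·864 + -1·300 = 7164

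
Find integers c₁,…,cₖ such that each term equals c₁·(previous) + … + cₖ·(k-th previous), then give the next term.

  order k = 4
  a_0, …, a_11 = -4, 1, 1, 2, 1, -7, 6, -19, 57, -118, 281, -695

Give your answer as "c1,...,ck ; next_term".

  a_4 = -2·2 + 0·1 + -3·1 + -2·-4 = 1
  a_5 = -2·1 + 0·2 + -3·1 + -2·1 = -7
  a_6 = -2·-7 + 0·1 + -3·2 + -2·1 = 6
  a_7 = -2·6 + 0·-7 + -3·1 + -2·2 = -19
  a_8 = -2·-19 + 0·6 + -3·-7 + -2·1 = 57
  a_9 = -2·57 + 0·-19 + -3·6 + -2·-7 = -118
  a_10 = -2·-118 + 0·57 + -3·-19 + -2·6 = 281
  a_11 = -2·281 + 0·-118 + -3·57 + -2·-19 = -695
  a_12 = -2·-695 + 0·281 + -3·-118 + -2·57 = 1630

-2,0,-3,-2 ; 1630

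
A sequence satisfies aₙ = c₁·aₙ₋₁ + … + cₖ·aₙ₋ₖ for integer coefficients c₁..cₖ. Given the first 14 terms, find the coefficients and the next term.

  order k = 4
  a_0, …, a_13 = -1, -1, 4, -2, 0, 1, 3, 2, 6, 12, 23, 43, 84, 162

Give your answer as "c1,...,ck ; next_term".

  a_4 = 1·-2 + 1·4 + 1·-1 + 1·-1 = 0
  a_5 = 1·0 + 1·-2 + 1·4 + 1·-1 = 1
  a_6 = 1·1 + 1·0 + 1·-2 + 1·4 = 3
  a_7 = 1·3 + 1·1 + 1·0 + 1·-2 = 2
  a_8 = 1·2 + 1·3 + 1·1 + 1·0 = 6
  a_9 = 1·6 + 1·2 + 1·3 + 1·1 = 12
  a_10 = 1·12 + 1·6 + 1·2 + 1·3 = 23
  a_11 = 1·23 + 1·12 + 1·6 + 1·2 = 43
  a_12 = 1·43 + 1·23 + 1·12 + 1·6 = 84
  a_13 = 1·84 + 1·43 + 1·23 + 1·12 = 162
  a_14 = 1·162 + 1·84 + 1·43 + 1·23 = 312

1,1,1,1 ; 312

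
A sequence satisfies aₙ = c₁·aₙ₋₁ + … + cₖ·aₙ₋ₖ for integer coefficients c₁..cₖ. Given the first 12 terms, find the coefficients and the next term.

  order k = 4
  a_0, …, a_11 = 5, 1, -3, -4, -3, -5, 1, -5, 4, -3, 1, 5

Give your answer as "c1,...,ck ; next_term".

  a_4 = -1·-4 + 1·-3 + 1·1 + -1·5 = -3
  a_5 = -1·-3 + 1·-4 + 1·-3 + -1·1 = -5
  a_6 = -1·-5 + 1·-3 + 1·-4 + -1·-3 = 1
  a_7 = -1·1 + 1·-5 + 1·-3 + -1·-4 = -5
  a_8 = -1·-5 + 1·1 + 1·-5 + -1·-3 = 4
  a_9 = -1·4 + 1·-5 + 1·1 + -1·-5 = -3
  a_10 = -1·-3 + 1·4 + 1·-5 + -1·1 = 1
  a_11 = -1·1 + 1·-3 + 1·4 + -1·-5 = 5
  a_12 = -1·5 + 1·1 + 1·-3 + -1·4 = -11

-1,1,1,-1 ; -11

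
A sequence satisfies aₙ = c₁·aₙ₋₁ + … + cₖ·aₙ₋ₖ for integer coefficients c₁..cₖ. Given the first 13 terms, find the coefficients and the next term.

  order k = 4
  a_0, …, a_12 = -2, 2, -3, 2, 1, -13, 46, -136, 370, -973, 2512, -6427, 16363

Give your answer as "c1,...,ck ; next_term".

-4,-3,3,3 ; -41554

  a_4 = -4·2 + -3·-3 + 3·2 + 3·-2 = 1
  a_5 = -4·1 + -3·2 + 3·-3 + 3·2 = -13
  a_6 = -4·-13 + -3·1 + 3·2 + 3·-3 = 46
  a_7 = -4·46 + -3·-13 + 3·1 + 3·2 = -136
  a_8 = -4·-136 + -3·46 + 3·-13 + 3·1 = 370
  a_9 = -4·370 + -3·-136 + 3·46 + 3·-13 = -973
  a_10 = -4·-973 + -3·370 + 3·-136 + 3·46 = 2512
  a_11 = -4·2512 + -3·-973 + 3·370 + 3·-136 = -6427
  a_12 = -4·-6427 + -3·2512 + 3·-973 + 3·370 = 16363
  a_13 = -4·16363 + -3·-6427 + 3·2512 + 3·-973 = -41554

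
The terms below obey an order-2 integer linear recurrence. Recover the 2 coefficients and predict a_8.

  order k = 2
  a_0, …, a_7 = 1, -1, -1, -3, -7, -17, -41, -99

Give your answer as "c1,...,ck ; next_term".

2,1 ; -239

  a_2 = 2·-1 + 1·1 = -1
  a_3 = 2·-1 + 1·-1 = -3
  a_4 = 2·-3 + 1·-1 = -7
  a_5 = 2·-7 + 1·-3 = -17
  a_6 = 2·-17 + 1·-7 = -41
  a_7 = 2·-41 + 1·-17 = -99
  a_8 = 2·-99 + 1·-41 = -239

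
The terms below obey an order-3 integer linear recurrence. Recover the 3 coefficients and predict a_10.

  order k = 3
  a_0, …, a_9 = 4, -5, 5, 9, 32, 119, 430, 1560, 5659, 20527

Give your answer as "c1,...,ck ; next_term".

  a_3 = 3·5 + 2·-5 + 1·4 = 9
  a_4 = 3·9 + 2·5 + 1·-5 = 32
  a_5 = 3·32 + 2·9 + 1·5 = 119
  a_6 = 3·119 + 2·32 + 1·9 = 430
  a_7 = 3·430 + 2·119 + 1·32 = 1560
  a_8 = 3·1560 + 2·430 + 1·119 = 5659
  a_9 = 3·5659 + 2·1560 + 1·430 = 20527
  a_10 = 3·20527 + 2·5659 + 1·1560 = 74459

3,2,1 ; 74459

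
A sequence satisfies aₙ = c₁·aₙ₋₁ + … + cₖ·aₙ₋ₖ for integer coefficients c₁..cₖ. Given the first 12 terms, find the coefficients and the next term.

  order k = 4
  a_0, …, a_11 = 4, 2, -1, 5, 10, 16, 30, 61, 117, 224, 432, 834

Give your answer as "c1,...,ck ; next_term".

1,1,1,1 ; 1607

  a_4 = 1·5 + 1·-1 + 1·2 + 1·4 = 10
  a_5 = 1·10 + 1·5 + 1·-1 + 1·2 = 16
  a_6 = 1·16 + 1·10 + 1·5 + 1·-1 = 30
  a_7 = 1·30 + 1·16 + 1·10 + 1·5 = 61
  a_8 = 1·61 + 1·30 + 1·16 + 1·10 = 117
  a_9 = 1·117 + 1·61 + 1·30 + 1·16 = 224
  a_10 = 1·224 + 1·117 + 1·61 + 1·30 = 432
  a_11 = 1·432 + 1·224 + 1·117 + 1·61 = 834
  a_12 = 1·834 + 1·432 + 1·224 + 1·117 = 1607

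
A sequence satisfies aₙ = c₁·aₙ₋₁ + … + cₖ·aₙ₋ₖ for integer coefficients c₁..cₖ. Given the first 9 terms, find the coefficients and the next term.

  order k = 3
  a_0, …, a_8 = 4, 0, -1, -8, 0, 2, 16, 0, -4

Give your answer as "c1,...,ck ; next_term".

  a_3 = 0·-1 + 0·0 + -2·4 = -8
  a_4 = 0·-8 + 0·-1 + -2·0 = 0
  a_5 = 0·0 + 0·-8 + -2·-1 = 2
  a_6 = 0·2 + 0·0 + -2·-8 = 16
  a_7 = 0·16 + 0·2 + -2·0 = 0
  a_8 = 0·0 + 0·16 + -2·2 = -4
  a_9 = 0·-4 + 0·0 + -2·16 = -32

0,0,-2 ; -32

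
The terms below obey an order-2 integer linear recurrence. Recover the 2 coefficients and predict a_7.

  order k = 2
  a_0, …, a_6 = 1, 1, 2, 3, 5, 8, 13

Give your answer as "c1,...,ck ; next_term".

  a_2 = 1·1 + 1·1 = 2
  a_3 = 1·2 + 1·1 = 3
  a_4 = 1·3 + 1·2 = 5
  a_5 = 1·5 + 1·3 = 8
  a_6 = 1·8 + 1·5 = 13
  a_7 = 1·13 + 1·8 = 21

1,1 ; 21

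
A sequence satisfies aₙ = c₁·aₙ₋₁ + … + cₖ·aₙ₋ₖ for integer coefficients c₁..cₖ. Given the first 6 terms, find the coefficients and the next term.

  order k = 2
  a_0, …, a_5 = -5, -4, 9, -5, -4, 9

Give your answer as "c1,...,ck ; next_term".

  a_2 = -1·-4 + -1·-5 = 9
  a_3 = -1·9 + -1·-4 = -5
  a_4 = -1·-5 + -1·9 = -4
  a_5 = -1·-4 + -1·-5 = 9
  a_6 = -1·9 + -1·-4 = -5

-1,-1 ; -5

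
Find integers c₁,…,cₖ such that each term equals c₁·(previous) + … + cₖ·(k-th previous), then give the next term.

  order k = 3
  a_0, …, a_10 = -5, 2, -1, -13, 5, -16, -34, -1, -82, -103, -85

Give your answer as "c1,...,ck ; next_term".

0,1,3 ; -349

  a_3 = 0·-1 + 1·2 + 3·-5 = -13
  a_4 = 0·-13 + 1·-1 + 3·2 = 5
  a_5 = 0·5 + 1·-13 + 3·-1 = -16
  a_6 = 0·-16 + 1·5 + 3·-13 = -34
  a_7 = 0·-34 + 1·-16 + 3·5 = -1
  a_8 = 0·-1 + 1·-34 + 3·-16 = -82
  a_9 = 0·-82 + 1·-1 + 3·-34 = -103
  a_10 = 0·-103 + 1·-82 + 3·-1 = -85
  a_11 = 0·-85 + 1·-103 + 3·-82 = -349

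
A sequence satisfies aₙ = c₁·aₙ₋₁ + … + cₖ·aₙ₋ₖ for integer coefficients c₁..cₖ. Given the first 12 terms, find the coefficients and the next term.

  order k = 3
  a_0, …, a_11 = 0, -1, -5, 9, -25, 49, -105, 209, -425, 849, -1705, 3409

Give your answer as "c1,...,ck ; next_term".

-2,1,2 ; -6825

  a_3 = -2·-5 + 1·-1 + 2·0 = 9
  a_4 = -2·9 + 1·-5 + 2·-1 = -25
  a_5 = -2·-25 + 1·9 + 2·-5 = 49
  a_6 = -2·49 + 1·-25 + 2·9 = -105
  a_7 = -2·-105 + 1·49 + 2·-25 = 209
  a_8 = -2·209 + 1·-105 + 2·49 = -425
  a_9 = -2·-425 + 1·209 + 2·-105 = 849
  a_10 = -2·849 + 1·-425 + 2·209 = -1705
  a_11 = -2·-1705 + 1·849 + 2·-425 = 3409
  a_12 = -2·3409 + 1·-1705 + 2·849 = -6825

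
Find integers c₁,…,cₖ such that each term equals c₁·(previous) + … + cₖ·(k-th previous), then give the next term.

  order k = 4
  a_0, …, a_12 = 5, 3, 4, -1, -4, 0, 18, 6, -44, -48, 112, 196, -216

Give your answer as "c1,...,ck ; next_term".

0,-2,-2,2 ; -712

  a_4 = 0·-1 + -2·4 + -2·3 + 2·5 = -4
  a_5 = 0·-4 + -2·-1 + -2·4 + 2·3 = 0
  a_6 = 0·0 + -2·-4 + -2·-1 + 2·4 = 18
  a_7 = 0·18 + -2·0 + -2·-4 + 2·-1 = 6
  a_8 = 0·6 + -2·18 + -2·0 + 2·-4 = -44
  a_9 = 0·-44 + -2·6 + -2·18 + 2·0 = -48
  a_10 = 0·-48 + -2·-44 + -2·6 + 2·18 = 112
  a_11 = 0·112 + -2·-48 + -2·-44 + 2·6 = 196
  a_12 = 0·196 + -2·112 + -2·-48 + 2·-44 = -216
  a_13 = 0·-216 + -2·196 + -2·112 + 2·-48 = -712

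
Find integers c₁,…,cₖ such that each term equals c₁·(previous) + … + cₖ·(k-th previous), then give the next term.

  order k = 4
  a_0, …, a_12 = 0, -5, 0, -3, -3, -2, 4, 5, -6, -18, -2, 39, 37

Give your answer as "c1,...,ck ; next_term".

1,-2,0,1 ; -59

  a_4 = 1·-3 + -2·0 + 0·-5 + 1·0 = -3
  a_5 = 1·-3 + -2·-3 + 0·0 + 1·-5 = -2
  a_6 = 1·-2 + -2·-3 + 0·-3 + 1·0 = 4
  a_7 = 1·4 + -2·-2 + 0·-3 + 1·-3 = 5
  a_8 = 1·5 + -2·4 + 0·-2 + 1·-3 = -6
  a_9 = 1·-6 + -2·5 + 0·4 + 1·-2 = -18
  a_10 = 1·-18 + -2·-6 + 0·5 + 1·4 = -2
  a_11 = 1·-2 + -2·-18 + 0·-6 + 1·5 = 39
  a_12 = 1·39 + -2·-2 + 0·-18 + 1·-6 = 37
  a_13 = 1·37 + -2·39 + 0·-2 + 1·-18 = -59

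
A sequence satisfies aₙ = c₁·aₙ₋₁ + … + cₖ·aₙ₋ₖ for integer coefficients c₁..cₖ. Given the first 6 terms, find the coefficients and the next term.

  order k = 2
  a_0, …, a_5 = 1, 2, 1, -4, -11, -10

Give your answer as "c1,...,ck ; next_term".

  a_2 = 2·2 + -3·1 = 1
  a_3 = 2·1 + -3·2 = -4
  a_4 = 2·-4 + -3·1 = -11
  a_5 = 2·-11 + -3·-4 = -10
  a_6 = 2·-10 + -3·-11 = 13

2,-3 ; 13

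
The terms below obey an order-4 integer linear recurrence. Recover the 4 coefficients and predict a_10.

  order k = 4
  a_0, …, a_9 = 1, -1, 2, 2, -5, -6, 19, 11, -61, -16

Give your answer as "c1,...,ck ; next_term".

-1,-3,-2,1 ; 196

  a_4 = -1·2 + -3·2 + -2·-1 + 1·1 = -5
  a_5 = -1·-5 + -3·2 + -2·2 + 1·-1 = -6
  a_6 = -1·-6 + -3·-5 + -2·2 + 1·2 = 19
  a_7 = -1·19 + -3·-6 + -2·-5 + 1·2 = 11
  a_8 = -1·11 + -3·19 + -2·-6 + 1·-5 = -61
  a_9 = -1·-61 + -3·11 + -2·19 + 1·-6 = -16
  a_10 = -1·-16 + -3·-61 + -2·11 + 1·19 = 196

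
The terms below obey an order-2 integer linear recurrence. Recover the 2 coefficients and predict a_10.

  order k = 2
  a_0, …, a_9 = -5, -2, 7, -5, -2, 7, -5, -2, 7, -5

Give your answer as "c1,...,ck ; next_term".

  a_2 = -1·-2 + -1·-5 = 7
  a_3 = -1·7 + -1·-2 = -5
  a_4 = -1·-5 + -1·7 = -2
  a_5 = -1·-2 + -1·-5 = 7
  a_6 = -1·7 + -1·-2 = -5
  a_7 = -1·-5 + -1·7 = -2
  a_8 = -1·-2 + -1·-5 = 7
  a_9 = -1·7 + -1·-2 = -5
  a_10 = -1·-5 + -1·7 = -2

-1,-1 ; -2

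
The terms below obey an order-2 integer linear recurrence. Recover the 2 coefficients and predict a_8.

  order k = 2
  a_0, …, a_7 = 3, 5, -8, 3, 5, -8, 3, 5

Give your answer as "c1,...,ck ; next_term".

  a_2 = -1·5 + -1·3 = -8
  a_3 = -1·-8 + -1·5 = 3
  a_4 = -1·3 + -1·-8 = 5
  a_5 = -1·5 + -1·3 = -8
  a_6 = -1·-8 + -1·5 = 3
  a_7 = -1·3 + -1·-8 = 5
  a_8 = -1·5 + -1·3 = -8

-1,-1 ; -8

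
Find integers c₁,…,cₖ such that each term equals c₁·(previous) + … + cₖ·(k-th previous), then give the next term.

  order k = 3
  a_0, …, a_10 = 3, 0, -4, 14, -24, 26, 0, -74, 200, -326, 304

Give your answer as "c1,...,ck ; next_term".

  a_3 = -2·-4 + -1·0 + 2·3 = 14
  a_4 = -2·14 + -1·-4 + 2·0 = -24
  a_5 = -2·-24 + -1·14 + 2·-4 = 26
  a_6 = -2·26 + -1·-24 + 2·14 = 0
  a_7 = -2·0 + -1·26 + 2·-24 = -74
  a_8 = -2·-74 + -1·0 + 2·26 = 200
  a_9 = -2·200 + -1·-74 + 2·0 = -326
  a_10 = -2·-326 + -1·200 + 2·-74 = 304
  a_11 = -2·304 + -1·-326 + 2·200 = 118

-2,-1,2 ; 118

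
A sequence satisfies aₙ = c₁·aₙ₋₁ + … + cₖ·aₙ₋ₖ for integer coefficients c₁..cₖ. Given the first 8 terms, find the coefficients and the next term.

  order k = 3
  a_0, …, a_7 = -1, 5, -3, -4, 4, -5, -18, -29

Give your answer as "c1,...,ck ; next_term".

  a_3 = 2·-3 + 1·5 + 3·-1 = -4
  a_4 = 2·-4 + 1·-3 + 3·5 = 4
  a_5 = 2·4 + 1·-4 + 3·-3 = -5
  a_6 = 2·-5 + 1·4 + 3·-4 = -18
  a_7 = 2·-18 + 1·-5 + 3·4 = -29
  a_8 = 2·-29 + 1·-18 + 3·-5 = -91

2,1,3 ; -91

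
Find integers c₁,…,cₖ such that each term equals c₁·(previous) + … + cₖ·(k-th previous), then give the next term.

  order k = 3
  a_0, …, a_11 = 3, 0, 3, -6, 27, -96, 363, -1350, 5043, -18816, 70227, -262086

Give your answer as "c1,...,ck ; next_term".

  a_3 = -3·3 + 3·0 + 1·3 = -6
  a_4 = -3·-6 + 3·3 + 1·0 = 27
  a_5 = -3·27 + 3·-6 + 1·3 = -96
  a_6 = -3·-96 + 3·27 + 1·-6 = 363
  a_7 = -3·363 + 3·-96 + 1·27 = -1350
  a_8 = -3·-1350 + 3·363 + 1·-96 = 5043
  a_9 = -3·5043 + 3·-1350 + 1·363 = -18816
  a_10 = -3·-18816 + 3·5043 + 1·-1350 = 70227
  a_11 = -3·70227 + 3·-18816 + 1·5043 = -262086
  a_12 = -3·-262086 + 3·70227 + 1·-18816 = 978123

-3,3,1 ; 978123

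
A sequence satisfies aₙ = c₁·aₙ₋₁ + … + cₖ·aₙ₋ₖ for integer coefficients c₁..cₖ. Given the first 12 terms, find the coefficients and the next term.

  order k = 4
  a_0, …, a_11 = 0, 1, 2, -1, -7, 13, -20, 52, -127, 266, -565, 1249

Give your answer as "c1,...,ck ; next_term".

  a_4 = -3·-1 + -3·2 + -4·1 + -3·0 = -7
  a_5 = -3·-7 + -3·-1 + -4·2 + -3·1 = 13
  a_6 = -3·13 + -3·-7 + -4·-1 + -3·2 = -20
  a_7 = -3·-20 + -3·13 + -4·-7 + -3·-1 = 52
  a_8 = -3·52 + -3·-20 + -4·13 + -3·-7 = -127
  a_9 = -3·-127 + -3·52 + -4·-20 + -3·13 = 266
  a_10 = -3·266 + -3·-127 + -4·52 + -3·-20 = -565
  a_11 = -3·-565 + -3·266 + -4·-127 + -3·52 = 1249
  a_12 = -3·1249 + -3·-565 + -4·266 + -3·-127 = -2735

-3,-3,-4,-3 ; -2735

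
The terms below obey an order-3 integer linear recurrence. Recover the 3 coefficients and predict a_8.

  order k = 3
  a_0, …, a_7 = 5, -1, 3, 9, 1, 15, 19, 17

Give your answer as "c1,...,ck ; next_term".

  a_3 = 0·3 + 1·-1 + 2·5 = 9
  a_4 = 0·9 + 1·3 + 2·-1 = 1
  a_5 = 0·1 + 1·9 + 2·3 = 15
  a_6 = 0·15 + 1·1 + 2·9 = 19
  a_7 = 0·19 + 1·15 + 2·1 = 17
  a_8 = 0·17 + 1·19 + 2·15 = 49

0,1,2 ; 49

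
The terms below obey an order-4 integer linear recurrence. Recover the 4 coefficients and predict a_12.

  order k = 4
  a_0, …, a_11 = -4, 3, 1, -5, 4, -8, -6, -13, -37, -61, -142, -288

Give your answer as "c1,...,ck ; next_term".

1,2,1,-1 ; -596

  a_4 = 1·-5 + 2·1 + 1·3 + -1·-4 = 4
  a_5 = 1·4 + 2·-5 + 1·1 + -1·3 = -8
  a_6 = 1·-8 + 2·4 + 1·-5 + -1·1 = -6
  a_7 = 1·-6 + 2·-8 + 1·4 + -1·-5 = -13
  a_8 = 1·-13 + 2·-6 + 1·-8 + -1·4 = -37
  a_9 = 1·-37 + 2·-13 + 1·-6 + -1·-8 = -61
  a_10 = 1·-61 + 2·-37 + 1·-13 + -1·-6 = -142
  a_11 = 1·-142 + 2·-61 + 1·-37 + -1·-13 = -288
  a_12 = 1·-288 + 2·-142 + 1·-61 + -1·-37 = -596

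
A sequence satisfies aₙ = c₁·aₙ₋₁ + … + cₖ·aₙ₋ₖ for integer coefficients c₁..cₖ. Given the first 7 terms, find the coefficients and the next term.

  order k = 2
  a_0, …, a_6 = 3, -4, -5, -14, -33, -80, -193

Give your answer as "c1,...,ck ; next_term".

2,1 ; -466

  a_2 = 2·-4 + 1·3 = -5
  a_3 = 2·-5 + 1·-4 = -14
  a_4 = 2·-14 + 1·-5 = -33
  a_5 = 2·-33 + 1·-14 = -80
  a_6 = 2·-80 + 1·-33 = -193
  a_7 = 2·-193 + 1·-80 = -466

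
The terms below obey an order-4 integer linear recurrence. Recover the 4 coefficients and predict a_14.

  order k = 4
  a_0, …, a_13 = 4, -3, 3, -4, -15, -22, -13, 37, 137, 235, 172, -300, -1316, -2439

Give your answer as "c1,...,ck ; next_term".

2,-2,-1,-1 ; -2118

  a_4 = 2·-4 + -2·3 + -1·-3 + -1·4 = -15
  a_5 = 2·-15 + -2·-4 + -1·3 + -1·-3 = -22
  a_6 = 2·-22 + -2·-15 + -1·-4 + -1·3 = -13
  a_7 = 2·-13 + -2·-22 + -1·-15 + -1·-4 = 37
  a_8 = 2·37 + -2·-13 + -1·-22 + -1·-15 = 137
  a_9 = 2·137 + -2·37 + -1·-13 + -1·-22 = 235
  a_10 = 2·235 + -2·137 + -1·37 + -1·-13 = 172
  a_11 = 2·172 + -2·235 + -1·137 + -1·37 = -300
  a_12 = 2·-300 + -2·172 + -1·235 + -1·137 = -1316
  a_13 = 2·-1316 + -2·-300 + -1·172 + -1·235 = -2439
  a_14 = 2·-2439 + -2·-1316 + -1·-300 + -1·172 = -2118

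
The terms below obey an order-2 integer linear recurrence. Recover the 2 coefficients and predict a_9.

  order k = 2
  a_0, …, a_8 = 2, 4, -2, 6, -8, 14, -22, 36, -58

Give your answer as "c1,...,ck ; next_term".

-1,1 ; 94

  a_2 = -1·4 + 1·2 = -2
  a_3 = -1·-2 + 1·4 = 6
  a_4 = -1·6 + 1·-2 = -8
  a_5 = -1·-8 + 1·6 = 14
  a_6 = -1·14 + 1·-8 = -22
  a_7 = -1·-22 + 1·14 = 36
  a_8 = -1·36 + 1·-22 = -58
  a_9 = -1·-58 + 1·36 = 94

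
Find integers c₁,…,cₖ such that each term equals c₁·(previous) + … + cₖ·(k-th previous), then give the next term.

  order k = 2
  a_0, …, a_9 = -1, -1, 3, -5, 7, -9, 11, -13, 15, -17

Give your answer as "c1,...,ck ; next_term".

  a_2 = -2·-1 + -1·-1 = 3
  a_3 = -2·3 + -1·-1 = -5
  a_4 = -2·-5 + -1·3 = 7
  a_5 = -2·7 + -1·-5 = -9
  a_6 = -2·-9 + -1·7 = 11
  a_7 = -2·11 + -1·-9 = -13
  a_8 = -2·-13 + -1·11 = 15
  a_9 = -2·15 + -1·-13 = -17
  a_10 = -2·-17 + -1·15 = 19

-2,-1 ; 19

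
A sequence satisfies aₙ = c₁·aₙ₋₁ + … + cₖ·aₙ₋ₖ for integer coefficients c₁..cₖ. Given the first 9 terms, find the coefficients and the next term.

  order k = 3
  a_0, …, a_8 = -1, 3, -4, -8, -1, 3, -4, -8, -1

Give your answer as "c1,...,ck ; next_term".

1,-1,1 ; 3

  a_3 = 1·-4 + -1·3 + 1·-1 = -8
  a_4 = 1·-8 + -1·-4 + 1·3 = -1
  a_5 = 1·-1 + -1·-8 + 1·-4 = 3
  a_6 = 1·3 + -1·-1 + 1·-8 = -4
  a_7 = 1·-4 + -1·3 + 1·-1 = -8
  a_8 = 1·-8 + -1·-4 + 1·3 = -1
  a_9 = 1·-1 + -1·-8 + 1·-4 = 3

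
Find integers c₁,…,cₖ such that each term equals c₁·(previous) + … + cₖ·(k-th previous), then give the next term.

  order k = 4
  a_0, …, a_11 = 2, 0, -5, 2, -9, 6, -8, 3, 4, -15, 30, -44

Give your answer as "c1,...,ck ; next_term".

  a_4 = -1·2 + 1·-5 + 1·0 + -1·2 = -9
  a_5 = -1·-9 + 1·2 + 1·-5 + -1·0 = 6
  a_6 = -1·6 + 1·-9 + 1·2 + -1·-5 = -8
  a_7 = -1·-8 + 1·6 + 1·-9 + -1·2 = 3
  a_8 = -1·3 + 1·-8 + 1·6 + -1·-9 = 4
  a_9 = -1·4 + 1·3 + 1·-8 + -1·6 = -15
  a_10 = -1·-15 + 1·4 + 1·3 + -1·-8 = 30
  a_11 = -1·30 + 1·-15 + 1·4 + -1·3 = -44
  a_12 = -1·-44 + 1·30 + 1·-15 + -1·4 = 55

-1,1,1,-1 ; 55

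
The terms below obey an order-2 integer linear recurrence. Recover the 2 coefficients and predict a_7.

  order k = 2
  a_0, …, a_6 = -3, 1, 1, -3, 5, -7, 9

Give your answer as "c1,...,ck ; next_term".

-2,-1 ; -11

  a_2 = -2·1 + -1·-3 = 1
  a_3 = -2·1 + -1·1 = -3
  a_4 = -2·-3 + -1·1 = 5
  a_5 = -2·5 + -1·-3 = -7
  a_6 = -2·-7 + -1·5 = 9
  a_7 = -2·9 + -1·-7 = -11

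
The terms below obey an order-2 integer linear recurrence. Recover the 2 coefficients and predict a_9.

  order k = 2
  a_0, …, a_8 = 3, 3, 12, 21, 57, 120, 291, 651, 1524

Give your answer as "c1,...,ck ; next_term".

1,3 ; 3477

  a_2 = 1·3 + 3·3 = 12
  a_3 = 1·12 + 3·3 = 21
  a_4 = 1·21 + 3·12 = 57
  a_5 = 1·57 + 3·21 = 120
  a_6 = 1·120 + 3·57 = 291
  a_7 = 1·291 + 3·120 = 651
  a_8 = 1·651 + 3·291 = 1524
  a_9 = 1·1524 + 3·651 = 3477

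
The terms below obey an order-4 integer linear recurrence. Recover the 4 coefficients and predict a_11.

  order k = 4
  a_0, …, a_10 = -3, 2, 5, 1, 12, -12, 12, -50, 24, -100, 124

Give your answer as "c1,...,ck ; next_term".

0,2,-2,-2 ; -148

  a_4 = 0·1 + 2·5 + -2·2 + -2·-3 = 12
  a_5 = 0·12 + 2·1 + -2·5 + -2·2 = -12
  a_6 = 0·-12 + 2·12 + -2·1 + -2·5 = 12
  a_7 = 0·12 + 2·-12 + -2·12 + -2·1 = -50
  a_8 = 0·-50 + 2·12 + -2·-12 + -2·12 = 24
  a_9 = 0·24 + 2·-50 + -2·12 + -2·-12 = -100
  a_10 = 0·-100 + 2·24 + -2·-50 + -2·12 = 124
  a_11 = 0·124 + 2·-100 + -2·24 + -2·-50 = -148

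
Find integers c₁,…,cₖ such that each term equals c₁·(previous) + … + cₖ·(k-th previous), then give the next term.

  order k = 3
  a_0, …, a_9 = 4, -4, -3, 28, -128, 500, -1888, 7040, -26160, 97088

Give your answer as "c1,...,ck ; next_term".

-4,0,4 ; -360192

  a_3 = -4·-3 + 0·-4 + 4·4 = 28
  a_4 = -4·28 + 0·-3 + 4·-4 = -128
  a_5 = -4·-128 + 0·28 + 4·-3 = 500
  a_6 = -4·500 + 0·-128 + 4·28 = -1888
  a_7 = -4·-1888 + 0·500 + 4·-128 = 7040
  a_8 = -4·7040 + 0·-1888 + 4·500 = -26160
  a_9 = -4·-26160 + 0·7040 + 4·-1888 = 97088
  a_10 = -4·97088 + 0·-26160 + 4·7040 = -360192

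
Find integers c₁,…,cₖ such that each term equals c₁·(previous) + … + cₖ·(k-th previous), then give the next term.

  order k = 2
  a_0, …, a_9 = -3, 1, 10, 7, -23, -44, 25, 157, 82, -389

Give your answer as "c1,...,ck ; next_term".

  a_2 = 1·1 + -3·-3 = 10
  a_3 = 1·10 + -3·1 = 7
  a_4 = 1·7 + -3·10 = -23
  a_5 = 1·-23 + -3·7 = -44
  a_6 = 1·-44 + -3·-23 = 25
  a_7 = 1·25 + -3·-44 = 157
  a_8 = 1·157 + -3·25 = 82
  a_9 = 1·82 + -3·157 = -389
  a_10 = 1·-389 + -3·82 = -635

1,-3 ; -635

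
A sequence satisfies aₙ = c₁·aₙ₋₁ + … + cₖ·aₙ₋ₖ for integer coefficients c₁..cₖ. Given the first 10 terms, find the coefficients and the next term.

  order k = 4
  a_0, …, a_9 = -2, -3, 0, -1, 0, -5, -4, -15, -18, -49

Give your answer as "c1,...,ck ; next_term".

1,2,-1,1 ; -74

  a_4 = 1·-1 + 2·0 + -1·-3 + 1·-2 = 0
  a_5 = 1·0 + 2·-1 + -1·0 + 1·-3 = -5
  a_6 = 1·-5 + 2·0 + -1·-1 + 1·0 = -4
  a_7 = 1·-4 + 2·-5 + -1·0 + 1·-1 = -15
  a_8 = 1·-15 + 2·-4 + -1·-5 + 1·0 = -18
  a_9 = 1·-18 + 2·-15 + -1·-4 + 1·-5 = -49
  a_10 = 1·-49 + 2·-18 + -1·-15 + 1·-4 = -74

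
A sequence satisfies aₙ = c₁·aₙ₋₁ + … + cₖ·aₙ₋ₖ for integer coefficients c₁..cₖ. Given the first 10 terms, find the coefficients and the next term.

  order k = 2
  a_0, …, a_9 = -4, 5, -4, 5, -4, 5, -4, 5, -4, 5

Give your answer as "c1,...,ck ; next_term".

0,1 ; -4

  a_2 = 0·5 + 1·-4 = -4
  a_3 = 0·-4 + 1·5 = 5
  a_4 = 0·5 + 1·-4 = -4
  a_5 = 0·-4 + 1·5 = 5
  a_6 = 0·5 + 1·-4 = -4
  a_7 = 0·-4 + 1·5 = 5
  a_8 = 0·5 + 1·-4 = -4
  a_9 = 0·-4 + 1·5 = 5
  a_10 = 0·5 + 1·-4 = -4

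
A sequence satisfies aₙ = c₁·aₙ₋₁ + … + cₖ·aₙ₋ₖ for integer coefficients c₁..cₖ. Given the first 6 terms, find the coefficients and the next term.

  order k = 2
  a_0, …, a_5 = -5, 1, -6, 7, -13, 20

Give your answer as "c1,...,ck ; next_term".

  a_2 = -1·1 + 1·-5 = -6
  a_3 = -1·-6 + 1·1 = 7
  a_4 = -1·7 + 1·-6 = -13
  a_5 = -1·-13 + 1·7 = 20
  a_6 = -1·20 + 1·-13 = -33

-1,1 ; -33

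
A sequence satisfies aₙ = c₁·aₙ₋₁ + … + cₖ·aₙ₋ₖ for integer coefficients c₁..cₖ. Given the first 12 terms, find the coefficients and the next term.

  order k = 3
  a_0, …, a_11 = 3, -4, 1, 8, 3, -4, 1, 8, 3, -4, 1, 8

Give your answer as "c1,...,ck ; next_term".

  a_3 = 1·1 + -1·-4 + 1·3 = 8
  a_4 = 1·8 + -1·1 + 1·-4 = 3
  a_5 = 1·3 + -1·8 + 1·1 = -4
  a_6 = 1·-4 + -1·3 + 1·8 = 1
  a_7 = 1·1 + -1·-4 + 1·3 = 8
  a_8 = 1·8 + -1·1 + 1·-4 = 3
  a_9 = 1·3 + -1·8 + 1·1 = -4
  a_10 = 1·-4 + -1·3 + 1·8 = 1
  a_11 = 1·1 + -1·-4 + 1·3 = 8
  a_12 = 1·8 + -1·1 + 1·-4 = 3

1,-1,1 ; 3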